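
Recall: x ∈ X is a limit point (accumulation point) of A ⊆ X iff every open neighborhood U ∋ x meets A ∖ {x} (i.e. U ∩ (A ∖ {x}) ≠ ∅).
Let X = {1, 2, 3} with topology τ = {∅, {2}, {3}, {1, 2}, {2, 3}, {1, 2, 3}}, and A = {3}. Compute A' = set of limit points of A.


A' = ∅

For each x ∈ X, list the open sets U ∈ τ with x ∈ U, then check whether U ∩ (A ∖ {x}) ≠ ∅ for every such U.
  x = 1: open {1, 2} ∋ x has {1, 2} ∩ (A ∖ {1}) = ∅, so x is NOT a limit point.
  x = 2: open {2} ∋ x has {2} ∩ (A ∖ {2}) = ∅, so x is NOT a limit point.
  x = 3: open {3} ∋ x has {3} ∩ (A ∖ {3}) = ∅, so x is NOT a limit point.
Collecting: A' = ∅.


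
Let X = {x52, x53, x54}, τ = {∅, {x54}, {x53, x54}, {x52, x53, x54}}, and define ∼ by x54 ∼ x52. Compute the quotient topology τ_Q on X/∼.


X/∼ = {[x52=x54], [x53]}; |τ_Q| = 2.

Equivalence classes: [x52=x54], [x53].
Quotient map π: X → X/∼ sends x52 ↦ [x52=x54], x53 ↦ [x53], x54 ↦ [x52=x54].
For each subset V ⊆ X/∼, compute π^{-1}(V) ⊆ X and check whether π^{-1}(V) ∈ τ. V is open in τ_Q iff π^{-1}(V) ∈ τ.
  V = {}: π^{-1}(V) = ∅ ∈ τ ✓.
  V = {[x52=x54]}: π^{-1}(V) = {x52, x54} ∉ τ ✗.
  V = {[x53]}: π^{-1}(V) = {x53} ∉ τ ✗.
  V = {[x52=x54], [x53]}: π^{-1}(V) = {x52, x53, x54} ∈ τ ✓.
Open sets in the quotient: τ_Q = {{}, {[x52=x54], [x53]}} (2 elements).


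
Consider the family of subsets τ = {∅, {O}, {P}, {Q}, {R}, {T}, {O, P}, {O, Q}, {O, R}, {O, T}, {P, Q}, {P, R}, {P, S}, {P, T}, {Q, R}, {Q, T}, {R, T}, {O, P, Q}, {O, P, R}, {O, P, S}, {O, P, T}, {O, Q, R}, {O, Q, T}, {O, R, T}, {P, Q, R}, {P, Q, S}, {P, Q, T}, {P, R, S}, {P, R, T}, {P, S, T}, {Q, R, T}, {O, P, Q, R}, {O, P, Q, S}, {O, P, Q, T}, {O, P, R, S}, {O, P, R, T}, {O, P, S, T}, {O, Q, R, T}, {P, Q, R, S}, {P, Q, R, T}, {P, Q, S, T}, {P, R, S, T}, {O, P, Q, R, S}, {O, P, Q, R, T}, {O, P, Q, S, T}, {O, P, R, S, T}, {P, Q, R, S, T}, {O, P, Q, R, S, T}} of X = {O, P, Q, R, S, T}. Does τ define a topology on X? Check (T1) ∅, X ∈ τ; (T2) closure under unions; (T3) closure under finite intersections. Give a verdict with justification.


τ IS a topology on X.

Axiom (T1): ∅ ∈ τ? Yes; X ∈ τ? Yes.
Axiom (T2/T3): check pairwise unions and intersections of members of τ.
All pairwise intersections and unions checked — each lies in τ. Therefore τ satisfies (T1), (T2), (T3): it IS a topology on X.


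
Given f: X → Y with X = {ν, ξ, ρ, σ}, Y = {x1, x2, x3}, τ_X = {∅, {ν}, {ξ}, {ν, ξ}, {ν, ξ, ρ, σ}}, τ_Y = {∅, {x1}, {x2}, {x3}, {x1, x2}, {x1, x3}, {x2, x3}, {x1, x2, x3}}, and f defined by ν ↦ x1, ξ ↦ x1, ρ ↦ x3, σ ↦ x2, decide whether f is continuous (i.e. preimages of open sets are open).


f is NOT continuous.

Compute f^{-1}(U) for each U ∈ τ_Y:
  U = ∅: f^{-1}(U) = ∅ ∈ τ_X ✓.
  U = {x1}: f^{-1}(U) = {ν, ξ} ∈ τ_X ✓.
  U = {x2}: f^{-1}(U) = {σ} ∉ τ_X ✗.
  U = {x3}: f^{-1}(U) = {ρ} ∉ τ_X ✗.
  U = {x1, x2}: f^{-1}(U) = {ν, ξ, σ} ∉ τ_X ✗.
  U = {x1, x3}: f^{-1}(U) = {ν, ξ, ρ} ∉ τ_X ✗.
  U = {x2, x3}: f^{-1}(U) = {ρ, σ} ∉ τ_X ✗.
  U = {x1, x2, x3}: f^{-1}(U) = {ν, ξ, ρ, σ} ∈ τ_X ✓.
Found U = {x2} with f^{-1}(U) = {σ} not in τ_X. Therefore f is NOT continuous.


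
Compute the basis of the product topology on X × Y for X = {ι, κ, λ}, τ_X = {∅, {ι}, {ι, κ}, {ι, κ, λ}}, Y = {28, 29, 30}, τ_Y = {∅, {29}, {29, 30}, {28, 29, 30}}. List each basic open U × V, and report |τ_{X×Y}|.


Basis B = {∅ × ∅, {ι} × {29}, {ι} × {29, 30}, {ι, κ} × {29}, {ι} × {28, 29, 30}, {ι, κ, λ} × {29}, {ι, κ} × {29, 30}, {ι, κ} × {28, 29, 30}, {ι, κ, λ} × {29, 30}, {ι, κ, λ} × {28, 29, 30}}; |τ_{X×Y}| = 20.

Enumerate products U × V with U ∈ τ_X, V ∈ τ_Y (deduplicated):
  ∅ × ∅ = {} (∅)
  {ι} × {29} = {(ι,29)}
  {ι} × {29, 30} = {(ι,29), (ι,30)}
  {ι, κ} × {29} = {(ι,29), (κ,29)}
  {ι} × {28, 29, 30} = {(ι,28), (ι,29), (ι,30)}
  {ι, κ, λ} × {29} = {(ι,29), (κ,29), (λ,29)}
  {ι, κ} × {29, 30} = {(ι,29), (ι,30), (κ,29), (κ,30)}
  {ι, κ} × {28, 29, 30} = {(ι,28), (ι,29), (ι,30), (κ,28), (κ,29), (κ,30)}
  {ι, κ, λ} × {29, 30} = {(ι,29), (ι,30), (κ,29), (κ,30), (λ,29), (λ,30)}
  {ι, κ, λ} × {28, 29, 30} = {(ι,28), (ι,29), (ι,30), (κ,28), (κ,29), (κ,30), (λ,28), (λ,29), (λ,30)}
These 10 distinct sets form the basis B.
Close under arbitrary unions to get τ_{X×Y}; counting gives |τ_{X×Y}| = 20.


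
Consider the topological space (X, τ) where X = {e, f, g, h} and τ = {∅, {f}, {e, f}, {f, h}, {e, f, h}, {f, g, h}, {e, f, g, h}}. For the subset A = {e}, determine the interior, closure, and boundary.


int(A) = ∅, cl(A) = {e}, ∂A = {e}.

Closed sets in (X, τ) are complements of opens:
  closed(X, τ) = {∅, {e}, {g}, {e, g}, {g, h}, {e, g, h}, {e, f, g, h}}.
int(A) = ⋃ {U ∈ τ : U ⊆ A}. Opens contained in A: ∅.
Taking the union of these: int(A) = ∅.
cl(A) = ⋂ {C closed : A ⊆ C}. Closed sets containing A: {e}, {e, g}, {e, g, h}, {e, f, g, h}.
Intersecting these: cl(A) = {e}.
∂A = cl(A) ∖ int(A) = {e} ∖ ∅ = {e}.


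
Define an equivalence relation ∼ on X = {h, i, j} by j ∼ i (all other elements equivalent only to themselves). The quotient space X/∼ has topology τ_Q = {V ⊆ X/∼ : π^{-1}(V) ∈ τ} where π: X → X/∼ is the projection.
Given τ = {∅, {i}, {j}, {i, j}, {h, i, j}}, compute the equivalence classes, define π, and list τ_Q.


X/∼ = {[h], [i=j]}; |τ_Q| = 3.

Equivalence classes: [h], [i=j].
Quotient map π: X → X/∼ sends h ↦ [h], i ↦ [i=j], j ↦ [i=j].
For each subset V ⊆ X/∼, compute π^{-1}(V) ⊆ X and check whether π^{-1}(V) ∈ τ. V is open in τ_Q iff π^{-1}(V) ∈ τ.
  V = {}: π^{-1}(V) = ∅ ∈ τ ✓.
  V = {[h]}: π^{-1}(V) = {h} ∉ τ ✗.
  V = {[i=j]}: π^{-1}(V) = {i, j} ∈ τ ✓.
  V = {[h], [i=j]}: π^{-1}(V) = {h, i, j} ∈ τ ✓.
Open sets in the quotient: τ_Q = {{}, {[i=j]}, {[h], [i=j]}} (3 elements).


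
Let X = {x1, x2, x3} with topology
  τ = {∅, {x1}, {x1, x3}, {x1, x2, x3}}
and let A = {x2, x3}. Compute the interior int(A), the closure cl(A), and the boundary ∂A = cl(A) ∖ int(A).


int(A) = ∅, cl(A) = {x2, x3}, ∂A = {x2, x3}.

Closed sets in (X, τ) are complements of opens:
  closed(X, τ) = {∅, {x2}, {x2, x3}, {x1, x2, x3}}.
int(A) = ⋃ {U ∈ τ : U ⊆ A}. Opens contained in A: ∅.
Taking the union of these: int(A) = ∅.
cl(A) = ⋂ {C closed : A ⊆ C}. Closed sets containing A: {x2, x3}, {x1, x2, x3}.
Intersecting these: cl(A) = {x2, x3}.
∂A = cl(A) ∖ int(A) = {x2, x3} ∖ ∅ = {x2, x3}.


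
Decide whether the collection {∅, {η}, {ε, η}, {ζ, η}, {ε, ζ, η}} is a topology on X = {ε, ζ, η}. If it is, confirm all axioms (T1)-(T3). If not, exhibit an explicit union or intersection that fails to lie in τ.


τ IS a topology on X.

Axiom (T1): ∅ ∈ τ? Yes; X ∈ τ? Yes.
Axiom (T2/T3): check pairwise unions and intersections of members of τ.
All pairwise intersections and unions checked — each lies in τ. Therefore τ satisfies (T1), (T2), (T3): it IS a topology on X.


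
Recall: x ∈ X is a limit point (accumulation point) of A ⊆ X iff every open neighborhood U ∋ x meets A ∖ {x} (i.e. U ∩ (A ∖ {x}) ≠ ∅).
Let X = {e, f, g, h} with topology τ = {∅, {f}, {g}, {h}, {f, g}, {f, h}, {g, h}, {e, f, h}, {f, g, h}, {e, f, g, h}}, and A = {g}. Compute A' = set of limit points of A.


A' = ∅

For each x ∈ X, list the open sets U ∈ τ with x ∈ U, then check whether U ∩ (A ∖ {x}) ≠ ∅ for every such U.
  x = e: open {e, f, h} ∋ x has {e, f, h} ∩ (A ∖ {e}) = ∅, so x is NOT a limit point.
  x = f: open {f} ∋ x has {f} ∩ (A ∖ {f}) = ∅, so x is NOT a limit point.
  x = g: open {g} ∋ x has {g} ∩ (A ∖ {g}) = ∅, so x is NOT a limit point.
  x = h: open {h} ∋ x has {h} ∩ (A ∖ {h}) = ∅, so x is NOT a limit point.
Collecting: A' = ∅.


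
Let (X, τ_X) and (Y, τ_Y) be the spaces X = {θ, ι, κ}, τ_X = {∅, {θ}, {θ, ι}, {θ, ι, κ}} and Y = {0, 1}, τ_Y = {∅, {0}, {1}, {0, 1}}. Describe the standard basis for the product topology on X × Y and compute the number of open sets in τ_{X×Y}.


Basis B = {∅ × ∅, {θ} × {0}, {θ} × {1}, {θ} × {0, 1}, {θ, ι} × {0}, {θ, ι} × {1}, {θ, ι, κ} × {0}, {θ, ι, κ} × {1}, {θ, ι} × {0, 1}, {θ, ι, κ} × {0, 1}}; |τ_{X×Y}| = 16.

Enumerate products U × V with U ∈ τ_X, V ∈ τ_Y (deduplicated):
  ∅ × ∅ = {} (∅)
  {θ} × {0} = {(θ,0)}
  {θ} × {1} = {(θ,1)}
  {θ} × {0, 1} = {(θ,0), (θ,1)}
  {θ, ι} × {0} = {(θ,0), (ι,0)}
  {θ, ι} × {1} = {(θ,1), (ι,1)}
  {θ, ι, κ} × {0} = {(θ,0), (ι,0), (κ,0)}
  {θ, ι, κ} × {1} = {(θ,1), (ι,1), (κ,1)}
  {θ, ι} × {0, 1} = {(θ,0), (θ,1), (ι,0), (ι,1)}
  {θ, ι, κ} × {0, 1} = {(θ,0), (θ,1), (ι,0), (ι,1), (κ,0), (κ,1)}
These 10 distinct sets form the basis B.
Close under arbitrary unions to get τ_{X×Y}; counting gives |τ_{X×Y}| = 16.


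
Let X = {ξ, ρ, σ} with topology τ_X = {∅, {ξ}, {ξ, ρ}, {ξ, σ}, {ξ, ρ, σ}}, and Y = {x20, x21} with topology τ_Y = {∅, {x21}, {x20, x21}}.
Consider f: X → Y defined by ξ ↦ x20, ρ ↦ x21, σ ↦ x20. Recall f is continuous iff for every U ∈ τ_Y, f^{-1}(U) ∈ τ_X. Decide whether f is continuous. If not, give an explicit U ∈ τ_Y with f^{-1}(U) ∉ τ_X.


f is NOT continuous.

Compute f^{-1}(U) for each U ∈ τ_Y:
  U = ∅: f^{-1}(U) = ∅ ∈ τ_X ✓.
  U = {x21}: f^{-1}(U) = {ρ} ∉ τ_X ✗.
  U = {x20, x21}: f^{-1}(U) = {ξ, ρ, σ} ∈ τ_X ✓.
Found U = {x21} with f^{-1}(U) = {ρ} not in τ_X. Therefore f is NOT continuous.


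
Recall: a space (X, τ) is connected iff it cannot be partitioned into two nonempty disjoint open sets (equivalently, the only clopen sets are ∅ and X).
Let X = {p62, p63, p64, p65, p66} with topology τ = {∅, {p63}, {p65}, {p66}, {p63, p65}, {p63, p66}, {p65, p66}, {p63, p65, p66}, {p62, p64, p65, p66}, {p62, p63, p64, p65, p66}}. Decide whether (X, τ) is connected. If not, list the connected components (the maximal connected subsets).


(X, τ) is disconnected; components = [{p63}, {p62, p64, p65, p66}].

Find clopen sets (U ∈ τ with X ∖ U ∈ τ):
  U = ∅, X ∖ U = {p62, p63, p64, p65, p66} — both open, so U is clopen.
  U = {p63}, X ∖ U = {p62, p64, p65, p66} — both open, so U is clopen.
  U = {p62, p64, p65, p66}, X ∖ U = {p63} — both open, so U is clopen.
  U = {p62, p63, p64, p65, p66}, X ∖ U = ∅ — both open, so U is clopen.
Nontrivial clopen(s) exist: e.g. {p63}. So (X, τ) is disconnected.
Compute connected components by grouping points that agree on all clopens:
  component: {p63}
  component: {p62, p64, p65, p66}


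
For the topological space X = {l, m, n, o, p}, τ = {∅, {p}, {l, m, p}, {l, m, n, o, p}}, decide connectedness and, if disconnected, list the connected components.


(X, τ) is connected.

Find clopen sets (U ∈ τ with X ∖ U ∈ τ):
  U = ∅, X ∖ U = {l, m, n, o, p} — both open, so U is clopen.
  U = {l, m, n, o, p}, X ∖ U = ∅ — both open, so U is clopen.
Only trivial clopens (∅ and X) exist, so (X, τ) is connected.
Compute connected components by grouping points that agree on all clopens:
  component: {l, m, n, o, p}


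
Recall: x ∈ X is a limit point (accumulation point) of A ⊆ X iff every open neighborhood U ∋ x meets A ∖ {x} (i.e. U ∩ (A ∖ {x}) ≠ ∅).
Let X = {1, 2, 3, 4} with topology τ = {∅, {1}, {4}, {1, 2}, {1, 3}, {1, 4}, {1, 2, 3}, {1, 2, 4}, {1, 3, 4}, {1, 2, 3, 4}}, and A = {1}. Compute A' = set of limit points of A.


A' = {2, 3}

For each x ∈ X, list the open sets U ∈ τ with x ∈ U, then check whether U ∩ (A ∖ {x}) ≠ ∅ for every such U.
  x = 1: open {1} ∋ x has {1} ∩ (A ∖ {1}) = ∅, so x is NOT a limit point.
  x = 2: opens ∋ x are {1, 2}, {1, 2, 3}, {1, 2, 4}, {1, 2, 3, 4}; each meets A ∖ {2}, so x IS a limit point.
  x = 3: opens ∋ x are {1, 3}, {1, 2, 3}, {1, 3, 4}, {1, 2, 3, 4}; each meets A ∖ {3}, so x IS a limit point.
  x = 4: open {4} ∋ x has {4} ∩ (A ∖ {4}) = ∅, so x is NOT a limit point.
Collecting: A' = {2, 3}.


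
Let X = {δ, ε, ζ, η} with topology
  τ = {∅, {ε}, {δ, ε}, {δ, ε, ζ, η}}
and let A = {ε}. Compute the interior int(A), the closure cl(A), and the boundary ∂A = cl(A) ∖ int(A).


int(A) = {ε}, cl(A) = {δ, ε, ζ, η}, ∂A = {δ, ζ, η}.

Closed sets in (X, τ) are complements of opens:
  closed(X, τ) = {∅, {ζ, η}, {δ, ζ, η}, {δ, ε, ζ, η}}.
int(A) = ⋃ {U ∈ τ : U ⊆ A}. Opens contained in A: ∅, {ε}.
Taking the union of these: int(A) = {ε}.
cl(A) = ⋂ {C closed : A ⊆ C}. Closed sets containing A: {δ, ε, ζ, η}.
Intersecting these: cl(A) = {δ, ε, ζ, η}.
∂A = cl(A) ∖ int(A) = {δ, ε, ζ, η} ∖ {ε} = {δ, ζ, η}.


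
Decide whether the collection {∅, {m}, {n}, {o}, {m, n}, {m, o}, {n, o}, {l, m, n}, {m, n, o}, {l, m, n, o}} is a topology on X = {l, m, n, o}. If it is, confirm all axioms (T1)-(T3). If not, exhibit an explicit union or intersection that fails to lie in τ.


τ IS a topology on X.

Axiom (T1): ∅ ∈ τ? Yes; X ∈ τ? Yes.
Axiom (T2/T3): check pairwise unions and intersections of members of τ.
All pairwise intersections and unions checked — each lies in τ. Therefore τ satisfies (T1), (T2), (T3): it IS a topology on X.


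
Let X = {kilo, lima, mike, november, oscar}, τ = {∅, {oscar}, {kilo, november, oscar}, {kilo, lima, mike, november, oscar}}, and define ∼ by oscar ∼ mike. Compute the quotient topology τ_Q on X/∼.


X/∼ = {[kilo], [lima], [mike=oscar], [november]}; |τ_Q| = 2.

Equivalence classes: [kilo], [lima], [mike=oscar], [november].
Quotient map π: X → X/∼ sends kilo ↦ [kilo], lima ↦ [lima], mike ↦ [mike=oscar], november ↦ [november], oscar ↦ [mike=oscar].
For each subset V ⊆ X/∼, compute π^{-1}(V) ⊆ X and check whether π^{-1}(V) ∈ τ. V is open in τ_Q iff π^{-1}(V) ∈ τ.
  V = {}: π^{-1}(V) = ∅ ∈ τ ✓.
  V = {[kilo]}: π^{-1}(V) = {kilo} ∉ τ ✗.
  V = {[lima]}: π^{-1}(V) = {lima} ∉ τ ✗.
  V = {[kilo], [lima]}: π^{-1}(V) = {kilo, lima} ∉ τ ✗.
  V = {[mike=oscar]}: π^{-1}(V) = {mike, oscar} ∉ τ ✗.
  V = {[kilo], [mike=oscar]}: π^{-1}(V) = {kilo, mike, oscar} ∉ τ ✗.
  V = {[lima], [mike=oscar]}: π^{-1}(V) = {lima, mike, oscar} ∉ τ ✗.
  V = {[kilo], [lima], [mike=oscar]}: π^{-1}(V) = {kilo, lima, mike, oscar} ∉ τ ✗.
  V = {[november]}: π^{-1}(V) = {november} ∉ τ ✗.
  V = {[kilo], [november]}: π^{-1}(V) = {kilo, november} ∉ τ ✗.
  V = {[lima], [november]}: π^{-1}(V) = {lima, november} ∉ τ ✗.
  V = {[kilo], [lima], [november]}: π^{-1}(V) = {kilo, lima, november} ∉ τ ✗.
  V = {[mike=oscar], [november]}: π^{-1}(V) = {mike, november, oscar} ∉ τ ✗.
  V = {[kilo], [mike=oscar], [november]}: π^{-1}(V) = {kilo, mike, november, oscar} ∉ τ ✗.
  V = {[lima], [mike=oscar], [november]}: π^{-1}(V) = {lima, mike, november, oscar} ∉ τ ✗.
  V = {[kilo], [lima], [mike=oscar], [november]}: π^{-1}(V) = {kilo, lima, mike, november, oscar} ∈ τ ✓.
Open sets in the quotient: τ_Q = {{}, {[kilo], [lima], [mike=oscar], [november]}} (2 elements).


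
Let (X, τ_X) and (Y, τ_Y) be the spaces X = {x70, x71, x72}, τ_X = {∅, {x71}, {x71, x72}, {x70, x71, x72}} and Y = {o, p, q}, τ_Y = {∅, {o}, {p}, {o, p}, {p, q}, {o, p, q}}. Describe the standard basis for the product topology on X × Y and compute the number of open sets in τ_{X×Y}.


Basis B = {∅ × ∅, {x71} × {o}, {x71} × {p}, {x71} × {o, p}, {x71, x72} × {o}, {x71} × {p, q}, {x71, x72} × {p}, {x70, x71, x72} × {o}, {x70, x71, x72} × {p}, {x71} × {o, p, q}, {x71, x72} × {o, p}, {x71, x72} × {p, q}, {x70, x71, x72} × {o, p}, {x70, x71, x72} × {p, q}, {x71, x72} × {o, p, q}, {x70, x71, x72} × {o, p, q}}; |τ_{X×Y}| = 40.

Enumerate products U × V with U ∈ τ_X, V ∈ τ_Y (deduplicated):
  ∅ × ∅ = {} (∅)
  {x71} × {o} = {(x71,o)}
  {x71} × {p} = {(x71,p)}
  {x71} × {o, p} = {(x71,o), (x71,p)}
  {x71, x72} × {o} = {(x71,o), (x72,o)}
  {x71} × {p, q} = {(x71,p), (x71,q)}
  {x71, x72} × {p} = {(x71,p), (x72,p)}
  {x70, x71, x72} × {o} = {(x70,o), (x71,o), (x72,o)}
  {x70, x71, x72} × {p} = {(x70,p), (x71,p), (x72,p)}
  {x71} × {o, p, q} = {(x71,o), (x71,p), (x71,q)}
  {x71, x72} × {o, p} = {(x71,o), (x71,p), (x72,o), (x72,p)}
  {x71, x72} × {p, q} = {(x71,p), (x71,q), (x72,p), (x72,q)}
  {x70, x71, x72} × {o, p} = {(x70,o), (x70,p), (x71,o), (x71,p), (x72,o), (x72,p)}
  {x70, x71, x72} × {p, q} = {(x70,p), (x70,q), (x71,p), (x71,q), (x72,p), (x72,q)}
  {x71, x72} × {o, p, q} = {(x71,o), (x71,p), (x71,q), (x72,o), (x72,p), (x72,q)}
  {x70, x71, x72} × {o, p, q} = {(x70,o), (x70,p), (x70,q), (x71,o), (x71,p), (x71,q), (x72,o), (x72,p), (x72,q)}
These 16 distinct sets form the basis B.
Close under arbitrary unions to get τ_{X×Y}; counting gives |τ_{X×Y}| = 40.


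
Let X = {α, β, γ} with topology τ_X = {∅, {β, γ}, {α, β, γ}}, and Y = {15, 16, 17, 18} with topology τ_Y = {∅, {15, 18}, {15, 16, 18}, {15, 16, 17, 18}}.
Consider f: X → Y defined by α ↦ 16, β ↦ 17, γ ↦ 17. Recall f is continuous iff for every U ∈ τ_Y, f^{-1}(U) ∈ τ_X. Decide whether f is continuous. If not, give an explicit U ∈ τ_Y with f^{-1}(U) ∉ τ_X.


f is NOT continuous.

Compute f^{-1}(U) for each U ∈ τ_Y:
  U = ∅: f^{-1}(U) = ∅ ∈ τ_X ✓.
  U = {15, 18}: f^{-1}(U) = ∅ ∈ τ_X ✓.
  U = {15, 16, 18}: f^{-1}(U) = {α} ∉ τ_X ✗.
  U = {15, 16, 17, 18}: f^{-1}(U) = {α, β, γ} ∈ τ_X ✓.
Found U = {15, 16, 18} with f^{-1}(U) = {α} not in τ_X. Therefore f is NOT continuous.


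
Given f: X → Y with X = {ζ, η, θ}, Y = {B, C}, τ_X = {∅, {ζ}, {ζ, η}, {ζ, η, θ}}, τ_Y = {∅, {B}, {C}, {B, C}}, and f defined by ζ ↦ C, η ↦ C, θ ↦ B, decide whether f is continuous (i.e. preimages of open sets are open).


f is NOT continuous.

Compute f^{-1}(U) for each U ∈ τ_Y:
  U = ∅: f^{-1}(U) = ∅ ∈ τ_X ✓.
  U = {B}: f^{-1}(U) = {θ} ∉ τ_X ✗.
  U = {C}: f^{-1}(U) = {ζ, η} ∈ τ_X ✓.
  U = {B, C}: f^{-1}(U) = {ζ, η, θ} ∈ τ_X ✓.
Found U = {B} with f^{-1}(U) = {θ} not in τ_X. Therefore f is NOT continuous.


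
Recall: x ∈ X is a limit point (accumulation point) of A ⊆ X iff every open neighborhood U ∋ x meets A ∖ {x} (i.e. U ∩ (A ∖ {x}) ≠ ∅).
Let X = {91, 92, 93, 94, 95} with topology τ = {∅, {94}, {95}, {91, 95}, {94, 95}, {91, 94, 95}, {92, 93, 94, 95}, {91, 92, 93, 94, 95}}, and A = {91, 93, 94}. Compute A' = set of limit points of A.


A' = {92, 93}

For each x ∈ X, list the open sets U ∈ τ with x ∈ U, then check whether U ∩ (A ∖ {x}) ≠ ∅ for every such U.
  x = 91: open {91, 95} ∋ x has {91, 95} ∩ (A ∖ {91}) = ∅, so x is NOT a limit point.
  x = 92: opens ∋ x are {92, 93, 94, 95}, {91, 92, 93, 94, 95}; each meets A ∖ {92}, so x IS a limit point.
  x = 93: opens ∋ x are {92, 93, 94, 95}, {91, 92, 93, 94, 95}; each meets A ∖ {93}, so x IS a limit point.
  x = 94: open {94} ∋ x has {94} ∩ (A ∖ {94}) = ∅, so x is NOT a limit point.
  x = 95: open {95} ∋ x has {95} ∩ (A ∖ {95}) = ∅, so x is NOT a limit point.
Collecting: A' = {92, 93}.


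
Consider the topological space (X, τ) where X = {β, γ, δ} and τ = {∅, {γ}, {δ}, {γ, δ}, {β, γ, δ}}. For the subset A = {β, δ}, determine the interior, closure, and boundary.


int(A) = {δ}, cl(A) = {β, δ}, ∂A = {β}.

Closed sets in (X, τ) are complements of opens:
  closed(X, τ) = {∅, {β}, {β, γ}, {β, δ}, {β, γ, δ}}.
int(A) = ⋃ {U ∈ τ : U ⊆ A}. Opens contained in A: ∅, {δ}.
Taking the union of these: int(A) = {δ}.
cl(A) = ⋂ {C closed : A ⊆ C}. Closed sets containing A: {β, δ}, {β, γ, δ}.
Intersecting these: cl(A) = {β, δ}.
∂A = cl(A) ∖ int(A) = {β, δ} ∖ {δ} = {β}.


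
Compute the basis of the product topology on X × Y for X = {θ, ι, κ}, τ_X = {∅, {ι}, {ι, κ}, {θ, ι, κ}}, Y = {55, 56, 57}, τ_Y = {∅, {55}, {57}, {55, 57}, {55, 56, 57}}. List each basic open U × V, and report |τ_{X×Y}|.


Basis B = {∅ × ∅, {ι} × {55}, {ι} × {57}, {ι} × {55, 57}, {ι, κ} × {55}, {ι, κ} × {57}, {θ, ι, κ} × {55}, {θ, ι, κ} × {57}, {ι} × {55, 56, 57}, {ι, κ} × {55, 57}, {θ, ι, κ} × {55, 57}, {ι, κ} × {55, 56, 57}, {θ, ι, κ} × {55, 56, 57}}; |τ_{X×Y}| = 30.

Enumerate products U × V with U ∈ τ_X, V ∈ τ_Y (deduplicated):
  ∅ × ∅ = {} (∅)
  {ι} × {55} = {(ι,55)}
  {ι} × {57} = {(ι,57)}
  {ι} × {55, 57} = {(ι,55), (ι,57)}
  {ι, κ} × {55} = {(ι,55), (κ,55)}
  {ι, κ} × {57} = {(ι,57), (κ,57)}
  {θ, ι, κ} × {55} = {(θ,55), (ι,55), (κ,55)}
  {θ, ι, κ} × {57} = {(θ,57), (ι,57), (κ,57)}
  {ι} × {55, 56, 57} = {(ι,55), (ι,56), (ι,57)}
  {ι, κ} × {55, 57} = {(ι,55), (ι,57), (κ,55), (κ,57)}
  {θ, ι, κ} × {55, 57} = {(θ,55), (θ,57), (ι,55), (ι,57), (κ,55), (κ,57)}
  {ι, κ} × {55, 56, 57} = {(ι,55), (ι,56), (ι,57), (κ,55), (κ,56), (κ,57)}
  {θ, ι, κ} × {55, 56, 57} = {(θ,55), (θ,56), (θ,57), (ι,55), (ι,56), (ι,57), (κ,55), (κ,56), (κ,57)}
These 13 distinct sets form the basis B.
Close under arbitrary unions to get τ_{X×Y}; counting gives |τ_{X×Y}| = 30.


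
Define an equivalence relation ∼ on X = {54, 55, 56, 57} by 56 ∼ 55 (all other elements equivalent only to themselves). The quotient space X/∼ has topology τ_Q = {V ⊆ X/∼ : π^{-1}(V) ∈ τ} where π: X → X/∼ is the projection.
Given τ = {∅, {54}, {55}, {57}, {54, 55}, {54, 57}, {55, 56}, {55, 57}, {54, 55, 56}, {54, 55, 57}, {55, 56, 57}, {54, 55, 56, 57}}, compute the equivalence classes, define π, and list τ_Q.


X/∼ = {[54], [55=56], [57]}; |τ_Q| = 8.

Equivalence classes: [54], [55=56], [57].
Quotient map π: X → X/∼ sends 54 ↦ [54], 55 ↦ [55=56], 56 ↦ [55=56], 57 ↦ [57].
For each subset V ⊆ X/∼, compute π^{-1}(V) ⊆ X and check whether π^{-1}(V) ∈ τ. V is open in τ_Q iff π^{-1}(V) ∈ τ.
  V = {}: π^{-1}(V) = ∅ ∈ τ ✓.
  V = {[54]}: π^{-1}(V) = {54} ∈ τ ✓.
  V = {[55=56]}: π^{-1}(V) = {55, 56} ∈ τ ✓.
  V = {[54], [55=56]}: π^{-1}(V) = {54, 55, 56} ∈ τ ✓.
  V = {[57]}: π^{-1}(V) = {57} ∈ τ ✓.
  V = {[54], [57]}: π^{-1}(V) = {54, 57} ∈ τ ✓.
  V = {[55=56], [57]}: π^{-1}(V) = {55, 56, 57} ∈ τ ✓.
  V = {[54], [55=56], [57]}: π^{-1}(V) = {54, 55, 56, 57} ∈ τ ✓.
Open sets in the quotient: τ_Q = {{}, {[54]}, {[55=56]}, {[54], [55=56]}, {[57]}, {[54], [57]}, {[55=56], [57]}, {[54], [55=56], [57]}} (8 elements).


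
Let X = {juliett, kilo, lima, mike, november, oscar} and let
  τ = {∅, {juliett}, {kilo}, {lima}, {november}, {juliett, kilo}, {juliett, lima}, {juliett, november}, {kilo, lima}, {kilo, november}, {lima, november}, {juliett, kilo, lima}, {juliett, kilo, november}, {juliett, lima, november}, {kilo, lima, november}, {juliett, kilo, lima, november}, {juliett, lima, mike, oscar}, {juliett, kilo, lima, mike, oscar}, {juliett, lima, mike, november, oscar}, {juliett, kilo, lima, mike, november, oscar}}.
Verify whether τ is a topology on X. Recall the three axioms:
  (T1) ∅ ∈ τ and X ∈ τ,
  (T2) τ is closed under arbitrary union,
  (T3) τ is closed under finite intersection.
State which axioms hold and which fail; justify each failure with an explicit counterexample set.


τ IS a topology on X.

Axiom (T1): ∅ ∈ τ? Yes; X ∈ τ? Yes.
Axiom (T2/T3): check pairwise unions and intersections of members of τ.
All pairwise intersections and unions checked — each lies in τ. Therefore τ satisfies (T1), (T2), (T3): it IS a topology on X.


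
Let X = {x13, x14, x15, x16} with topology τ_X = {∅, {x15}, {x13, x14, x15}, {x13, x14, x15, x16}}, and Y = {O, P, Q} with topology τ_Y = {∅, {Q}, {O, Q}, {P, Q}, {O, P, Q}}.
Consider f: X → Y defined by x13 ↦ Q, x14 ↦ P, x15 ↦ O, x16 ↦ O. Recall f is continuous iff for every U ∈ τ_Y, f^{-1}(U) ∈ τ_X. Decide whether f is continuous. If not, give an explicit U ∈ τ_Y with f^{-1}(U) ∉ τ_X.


f is NOT continuous.

Compute f^{-1}(U) for each U ∈ τ_Y:
  U = ∅: f^{-1}(U) = ∅ ∈ τ_X ✓.
  U = {Q}: f^{-1}(U) = {x13} ∉ τ_X ✗.
  U = {O, Q}: f^{-1}(U) = {x13, x15, x16} ∉ τ_X ✗.
  U = {P, Q}: f^{-1}(U) = {x13, x14} ∉ τ_X ✗.
  U = {O, P, Q}: f^{-1}(U) = {x13, x14, x15, x16} ∈ τ_X ✓.
Found U = {Q} with f^{-1}(U) = {x13} not in τ_X. Therefore f is NOT continuous.


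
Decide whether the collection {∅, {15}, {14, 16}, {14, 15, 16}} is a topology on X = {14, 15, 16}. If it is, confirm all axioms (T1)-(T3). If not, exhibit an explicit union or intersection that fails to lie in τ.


τ IS a topology on X.

Axiom (T1): ∅ ∈ τ? Yes; X ∈ τ? Yes.
Axiom (T2/T3): check pairwise unions and intersections of members of τ.
All pairwise intersections and unions checked — each lies in τ. Therefore τ satisfies (T1), (T2), (T3): it IS a topology on X.


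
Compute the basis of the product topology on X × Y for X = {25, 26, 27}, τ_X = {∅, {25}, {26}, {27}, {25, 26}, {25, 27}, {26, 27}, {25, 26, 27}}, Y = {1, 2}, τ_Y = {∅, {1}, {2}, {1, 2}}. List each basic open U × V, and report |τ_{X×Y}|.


Basis B = {∅ × ∅, {25} × {1}, {25} × {2}, {26} × {1}, {26} × {2}, {27} × {1}, {27} × {2}, {25} × {1, 2}, {25, 26} × {1}, {25, 27} × {1}, {25, 26} × {2}, {25, 27} × {2}, {26} × {1, 2}, {26, 27} × {1}, {26, 27} × {2}, {27} × {1, 2}, {25, 26, 27} × {1}, {25, 26, 27} × {2}, {25, 26} × {1, 2}, {25, 27} × {1, 2}, {26, 27} × {1, 2}, {25, 26, 27} × {1, 2}}; |τ_{X×Y}| = 64.

Enumerate products U × V with U ∈ τ_X, V ∈ τ_Y (deduplicated):
  ∅ × ∅ = {} (∅)
  {25} × {1} = {(25,1)}
  {25} × {2} = {(25,2)}
  {26} × {1} = {(26,1)}
  {26} × {2} = {(26,2)}
  {27} × {1} = {(27,1)}
  {27} × {2} = {(27,2)}
  {25} × {1, 2} = {(25,1), (25,2)}
  {25, 26} × {1} = {(25,1), (26,1)}
  {25, 27} × {1} = {(25,1), (27,1)}
  {25, 26} × {2} = {(25,2), (26,2)}
  {25, 27} × {2} = {(25,2), (27,2)}
  {26} × {1, 2} = {(26,1), (26,2)}
  {26, 27} × {1} = {(26,1), (27,1)}
  {26, 27} × {2} = {(26,2), (27,2)}
  {27} × {1, 2} = {(27,1), (27,2)}
  {25, 26, 27} × {1} = {(25,1), (26,1), (27,1)}
  {25, 26, 27} × {2} = {(25,2), (26,2), (27,2)}
  {25, 26} × {1, 2} = {(25,1), (25,2), (26,1), (26,2)}
  {25, 27} × {1, 2} = {(25,1), (25,2), (27,1), (27,2)}
  {26, 27} × {1, 2} = {(26,1), (26,2), (27,1), (27,2)}
  {25, 26, 27} × {1, 2} = {(25,1), (25,2), (26,1), (26,2), (27,1), (27,2)}
These 22 distinct sets form the basis B.
Close under arbitrary unions to get τ_{X×Y}; counting gives |τ_{X×Y}| = 64.


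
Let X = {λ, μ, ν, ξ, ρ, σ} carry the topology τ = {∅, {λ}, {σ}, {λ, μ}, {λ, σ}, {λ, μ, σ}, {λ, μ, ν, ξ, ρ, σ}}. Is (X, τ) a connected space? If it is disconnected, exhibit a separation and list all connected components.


(X, τ) is connected.

Find clopen sets (U ∈ τ with X ∖ U ∈ τ):
  U = ∅, X ∖ U = {λ, μ, ν, ξ, ρ, σ} — both open, so U is clopen.
  U = {λ, μ, ν, ξ, ρ, σ}, X ∖ U = ∅ — both open, so U is clopen.
Only trivial clopens (∅ and X) exist, so (X, τ) is connected.
Compute connected components by grouping points that agree on all clopens:
  component: {λ, μ, ν, ξ, ρ, σ}


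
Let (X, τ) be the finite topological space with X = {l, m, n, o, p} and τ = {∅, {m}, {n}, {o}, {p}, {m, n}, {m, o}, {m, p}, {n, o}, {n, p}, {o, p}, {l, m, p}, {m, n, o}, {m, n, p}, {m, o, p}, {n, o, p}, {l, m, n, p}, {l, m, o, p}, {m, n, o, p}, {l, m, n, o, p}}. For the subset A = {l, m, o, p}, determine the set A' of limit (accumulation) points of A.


A' = {l}

For each x ∈ X, list the open sets U ∈ τ with x ∈ U, then check whether U ∩ (A ∖ {x}) ≠ ∅ for every such U.
  x = l: opens ∋ x are {l, m, p}, {l, m, n, p}, {l, m, o, p}, {l, m, n, o, p}; each meets A ∖ {l}, so x IS a limit point.
  x = m: open {m} ∋ x has {m} ∩ (A ∖ {m}) = ∅, so x is NOT a limit point.
  x = n: open {n} ∋ x has {n} ∩ (A ∖ {n}) = ∅, so x is NOT a limit point.
  x = o: open {o} ∋ x has {o} ∩ (A ∖ {o}) = ∅, so x is NOT a limit point.
  x = p: open {p} ∋ x has {p} ∩ (A ∖ {p}) = ∅, so x is NOT a limit point.
Collecting: A' = {l}.


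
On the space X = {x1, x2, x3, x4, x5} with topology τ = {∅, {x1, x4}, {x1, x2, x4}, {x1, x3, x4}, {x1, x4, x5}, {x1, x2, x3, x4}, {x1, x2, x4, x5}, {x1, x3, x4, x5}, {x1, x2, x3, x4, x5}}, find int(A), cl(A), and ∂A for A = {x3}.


int(A) = ∅, cl(A) = {x3}, ∂A = {x3}.

Closed sets in (X, τ) are complements of opens:
  closed(X, τ) = {∅, {x2}, {x3}, {x5}, {x2, x3}, {x2, x5}, {x3, x5}, {x2, x3, x5}, {x1, x2, x3, x4, x5}}.
int(A) = ⋃ {U ∈ τ : U ⊆ A}. Opens contained in A: ∅.
Taking the union of these: int(A) = ∅.
cl(A) = ⋂ {C closed : A ⊆ C}. Closed sets containing A: {x3}, {x2, x3}, {x3, x5}, {x2, x3, x5}, {x1, x2, x3, x4, x5}.
Intersecting these: cl(A) = {x3}.
∂A = cl(A) ∖ int(A) = {x3} ∖ ∅ = {x3}.


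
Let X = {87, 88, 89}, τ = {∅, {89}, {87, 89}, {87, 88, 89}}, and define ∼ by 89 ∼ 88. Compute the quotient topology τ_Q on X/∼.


X/∼ = {[87], [88=89]}; |τ_Q| = 2.

Equivalence classes: [87], [88=89].
Quotient map π: X → X/∼ sends 87 ↦ [87], 88 ↦ [88=89], 89 ↦ [88=89].
For each subset V ⊆ X/∼, compute π^{-1}(V) ⊆ X and check whether π^{-1}(V) ∈ τ. V is open in τ_Q iff π^{-1}(V) ∈ τ.
  V = {}: π^{-1}(V) = ∅ ∈ τ ✓.
  V = {[87]}: π^{-1}(V) = {87} ∉ τ ✗.
  V = {[88=89]}: π^{-1}(V) = {88, 89} ∉ τ ✗.
  V = {[87], [88=89]}: π^{-1}(V) = {87, 88, 89} ∈ τ ✓.
Open sets in the quotient: τ_Q = {{}, {[87], [88=89]}} (2 elements).


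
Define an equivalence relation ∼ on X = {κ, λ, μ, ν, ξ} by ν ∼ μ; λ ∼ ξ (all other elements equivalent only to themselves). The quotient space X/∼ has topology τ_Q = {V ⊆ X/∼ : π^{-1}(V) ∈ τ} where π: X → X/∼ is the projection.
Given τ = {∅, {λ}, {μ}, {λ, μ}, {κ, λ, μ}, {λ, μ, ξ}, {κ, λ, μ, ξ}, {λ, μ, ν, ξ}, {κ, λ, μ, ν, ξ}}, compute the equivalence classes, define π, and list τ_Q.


X/∼ = {[κ], [λ=ξ], [μ=ν]}; |τ_Q| = 3.

Equivalence classes: [κ], [λ=ξ], [μ=ν].
Quotient map π: X → X/∼ sends κ ↦ [κ], λ ↦ [λ=ξ], μ ↦ [μ=ν], ν ↦ [μ=ν], ξ ↦ [λ=ξ].
For each subset V ⊆ X/∼, compute π^{-1}(V) ⊆ X and check whether π^{-1}(V) ∈ τ. V is open in τ_Q iff π^{-1}(V) ∈ τ.
  V = {}: π^{-1}(V) = ∅ ∈ τ ✓.
  V = {[κ]}: π^{-1}(V) = {κ} ∉ τ ✗.
  V = {[λ=ξ]}: π^{-1}(V) = {λ, ξ} ∉ τ ✗.
  V = {[κ], [λ=ξ]}: π^{-1}(V) = {κ, λ, ξ} ∉ τ ✗.
  V = {[μ=ν]}: π^{-1}(V) = {μ, ν} ∉ τ ✗.
  V = {[κ], [μ=ν]}: π^{-1}(V) = {κ, μ, ν} ∉ τ ✗.
  V = {[λ=ξ], [μ=ν]}: π^{-1}(V) = {λ, μ, ν, ξ} ∈ τ ✓.
  V = {[κ], [λ=ξ], [μ=ν]}: π^{-1}(V) = {κ, λ, μ, ν, ξ} ∈ τ ✓.
Open sets in the quotient: τ_Q = {{}, {[λ=ξ], [μ=ν]}, {[κ], [λ=ξ], [μ=ν]}} (3 elements).


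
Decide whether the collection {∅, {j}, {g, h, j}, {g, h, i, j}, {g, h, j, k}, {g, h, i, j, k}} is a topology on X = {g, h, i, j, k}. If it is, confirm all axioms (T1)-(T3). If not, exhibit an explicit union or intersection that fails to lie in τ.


τ IS a topology on X.

Axiom (T1): ∅ ∈ τ? Yes; X ∈ τ? Yes.
Axiom (T2/T3): check pairwise unions and intersections of members of τ.
All pairwise intersections and unions checked — each lies in τ. Therefore τ satisfies (T1), (T2), (T3): it IS a topology on X.


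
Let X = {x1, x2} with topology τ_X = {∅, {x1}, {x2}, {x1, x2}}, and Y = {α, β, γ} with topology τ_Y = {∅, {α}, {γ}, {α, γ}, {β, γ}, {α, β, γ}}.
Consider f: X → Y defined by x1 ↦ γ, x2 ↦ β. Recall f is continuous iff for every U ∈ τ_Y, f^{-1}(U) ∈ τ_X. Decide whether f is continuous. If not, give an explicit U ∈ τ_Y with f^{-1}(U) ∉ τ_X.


f IS continuous.

Compute f^{-1}(U) for each U ∈ τ_Y:
  U = ∅: f^{-1}(U) = ∅ ∈ τ_X ✓.
  U = {α}: f^{-1}(U) = ∅ ∈ τ_X ✓.
  U = {γ}: f^{-1}(U) = {x1} ∈ τ_X ✓.
  U = {α, γ}: f^{-1}(U) = {x1} ∈ τ_X ✓.
  U = {β, γ}: f^{-1}(U) = {x1, x2} ∈ τ_X ✓.
  U = {α, β, γ}: f^{-1}(U) = {x1, x2} ∈ τ_X ✓.
Every preimage lies in τ_X, so f IS continuous.


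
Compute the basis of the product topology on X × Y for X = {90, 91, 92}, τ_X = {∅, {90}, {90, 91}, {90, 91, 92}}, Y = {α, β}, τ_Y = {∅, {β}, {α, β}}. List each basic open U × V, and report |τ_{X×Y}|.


Basis B = {∅ × ∅, {90} × {β}, {90} × {α, β}, {90, 91} × {β}, {90, 91, 92} × {β}, {90, 91} × {α, β}, {90, 91, 92} × {α, β}}; |τ_{X×Y}| = 10.

Enumerate products U × V with U ∈ τ_X, V ∈ τ_Y (deduplicated):
  ∅ × ∅ = {} (∅)
  {90} × {β} = {(90,β)}
  {90} × {α, β} = {(90,α), (90,β)}
  {90, 91} × {β} = {(90,β), (91,β)}
  {90, 91, 92} × {β} = {(90,β), (91,β), (92,β)}
  {90, 91} × {α, β} = {(90,α), (90,β), (91,α), (91,β)}
  {90, 91, 92} × {α, β} = {(90,α), (90,β), (91,α), (91,β), (92,α), (92,β)}
These 7 distinct sets form the basis B.
Close under arbitrary unions to get τ_{X×Y}; counting gives |τ_{X×Y}| = 10.


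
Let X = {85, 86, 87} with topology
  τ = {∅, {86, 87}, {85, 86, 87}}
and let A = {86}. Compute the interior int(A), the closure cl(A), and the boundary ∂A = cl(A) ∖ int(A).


int(A) = ∅, cl(A) = {85, 86, 87}, ∂A = {85, 86, 87}.

Closed sets in (X, τ) are complements of opens:
  closed(X, τ) = {∅, {85}, {85, 86, 87}}.
int(A) = ⋃ {U ∈ τ : U ⊆ A}. Opens contained in A: ∅.
Taking the union of these: int(A) = ∅.
cl(A) = ⋂ {C closed : A ⊆ C}. Closed sets containing A: {85, 86, 87}.
Intersecting these: cl(A) = {85, 86, 87}.
∂A = cl(A) ∖ int(A) = {85, 86, 87} ∖ ∅ = {85, 86, 87}.


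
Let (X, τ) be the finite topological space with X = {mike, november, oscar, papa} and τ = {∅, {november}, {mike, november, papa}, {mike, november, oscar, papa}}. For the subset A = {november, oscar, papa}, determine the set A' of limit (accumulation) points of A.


A' = {mike, oscar, papa}

For each x ∈ X, list the open sets U ∈ τ with x ∈ U, then check whether U ∩ (A ∖ {x}) ≠ ∅ for every such U.
  x = mike: opens ∋ x are {mike, november, papa}, {mike, november, oscar, papa}; each meets A ∖ {mike}, so x IS a limit point.
  x = november: open {november} ∋ x has {november} ∩ (A ∖ {november}) = ∅, so x is NOT a limit point.
  x = oscar: opens ∋ x are {mike, november, oscar, papa}; each meets A ∖ {oscar}, so x IS a limit point.
  x = papa: opens ∋ x are {mike, november, papa}, {mike, november, oscar, papa}; each meets A ∖ {papa}, so x IS a limit point.
Collecting: A' = {mike, oscar, papa}.


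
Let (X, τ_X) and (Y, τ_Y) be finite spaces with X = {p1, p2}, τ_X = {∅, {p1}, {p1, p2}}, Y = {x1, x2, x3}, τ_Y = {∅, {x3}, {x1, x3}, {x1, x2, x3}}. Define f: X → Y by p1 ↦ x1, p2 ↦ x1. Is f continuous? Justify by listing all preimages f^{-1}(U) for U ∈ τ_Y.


f IS continuous.

Compute f^{-1}(U) for each U ∈ τ_Y:
  U = ∅: f^{-1}(U) = ∅ ∈ τ_X ✓.
  U = {x3}: f^{-1}(U) = ∅ ∈ τ_X ✓.
  U = {x1, x3}: f^{-1}(U) = {p1, p2} ∈ τ_X ✓.
  U = {x1, x2, x3}: f^{-1}(U) = {p1, p2} ∈ τ_X ✓.
Every preimage lies in τ_X, so f IS continuous.


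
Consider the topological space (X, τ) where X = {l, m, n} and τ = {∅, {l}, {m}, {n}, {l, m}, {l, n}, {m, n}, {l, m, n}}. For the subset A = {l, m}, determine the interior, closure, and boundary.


int(A) = {l, m}, cl(A) = {l, m}, ∂A = ∅.

Closed sets in (X, τ) are complements of opens:
  closed(X, τ) = {∅, {l}, {m}, {n}, {l, m}, {l, n}, {m, n}, {l, m, n}}.
int(A) = ⋃ {U ∈ τ : U ⊆ A}. Opens contained in A: ∅, {l}, {m}, {l, m}.
Taking the union of these: int(A) = {l, m}.
cl(A) = ⋂ {C closed : A ⊆ C}. Closed sets containing A: {l, m}, {l, m, n}.
Intersecting these: cl(A) = {l, m}.
∂A = cl(A) ∖ int(A) = {l, m} ∖ {l, m} = ∅.


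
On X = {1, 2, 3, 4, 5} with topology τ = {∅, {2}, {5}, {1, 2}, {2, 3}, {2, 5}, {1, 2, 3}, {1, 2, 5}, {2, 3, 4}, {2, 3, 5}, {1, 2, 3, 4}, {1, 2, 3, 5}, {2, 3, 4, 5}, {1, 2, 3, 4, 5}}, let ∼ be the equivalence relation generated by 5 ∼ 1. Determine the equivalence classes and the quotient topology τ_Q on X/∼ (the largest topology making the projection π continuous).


X/∼ = {[1=5], [2], [3], [4]}; |τ_Q| = 7.

Equivalence classes: [1=5], [2], [3], [4].
Quotient map π: X → X/∼ sends 1 ↦ [1=5], 2 ↦ [2], 3 ↦ [3], 4 ↦ [4], 5 ↦ [1=5].
For each subset V ⊆ X/∼, compute π^{-1}(V) ⊆ X and check whether π^{-1}(V) ∈ τ. V is open in τ_Q iff π^{-1}(V) ∈ τ.
  V = {}: π^{-1}(V) = ∅ ∈ τ ✓.
  V = {[1=5]}: π^{-1}(V) = {1, 5} ∉ τ ✗.
  V = {[2]}: π^{-1}(V) = {2} ∈ τ ✓.
  V = {[1=5], [2]}: π^{-1}(V) = {1, 2, 5} ∈ τ ✓.
  V = {[3]}: π^{-1}(V) = {3} ∉ τ ✗.
  V = {[1=5], [3]}: π^{-1}(V) = {1, 3, 5} ∉ τ ✗.
  V = {[2], [3]}: π^{-1}(V) = {2, 3} ∈ τ ✓.
  V = {[1=5], [2], [3]}: π^{-1}(V) = {1, 2, 3, 5} ∈ τ ✓.
  V = {[4]}: π^{-1}(V) = {4} ∉ τ ✗.
  V = {[1=5], [4]}: π^{-1}(V) = {1, 4, 5} ∉ τ ✗.
  V = {[2], [4]}: π^{-1}(V) = {2, 4} ∉ τ ✗.
  V = {[1=5], [2], [4]}: π^{-1}(V) = {1, 2, 4, 5} ∉ τ ✗.
  V = {[3], [4]}: π^{-1}(V) = {3, 4} ∉ τ ✗.
  V = {[1=5], [3], [4]}: π^{-1}(V) = {1, 3, 4, 5} ∉ τ ✗.
  V = {[2], [3], [4]}: π^{-1}(V) = {2, 3, 4} ∈ τ ✓.
  V = {[1=5], [2], [3], [4]}: π^{-1}(V) = {1, 2, 3, 4, 5} ∈ τ ✓.
Open sets in the quotient: τ_Q = {{}, {[2]}, {[1=5], [2]}, {[2], [3]}, {[1=5], [2], [3]}, {[2], [3], [4]}, {[1=5], [2], [3], [4]}} (7 elements).


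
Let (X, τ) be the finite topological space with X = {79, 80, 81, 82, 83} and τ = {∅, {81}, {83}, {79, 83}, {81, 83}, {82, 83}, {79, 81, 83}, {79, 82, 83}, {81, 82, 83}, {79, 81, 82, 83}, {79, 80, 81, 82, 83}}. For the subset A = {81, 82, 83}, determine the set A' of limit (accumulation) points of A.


A' = {79, 80, 82}

For each x ∈ X, list the open sets U ∈ τ with x ∈ U, then check whether U ∩ (A ∖ {x}) ≠ ∅ for every such U.
  x = 79: opens ∋ x are {79, 83}, {79, 81, 83}, {79, 82, 83}, {79, 81, 82, 83}, {79, 80, 81, 82, 83}; each meets A ∖ {79}, so x IS a limit point.
  x = 80: opens ∋ x are {79, 80, 81, 82, 83}; each meets A ∖ {80}, so x IS a limit point.
  x = 81: open {81} ∋ x has {81} ∩ (A ∖ {81}) = ∅, so x is NOT a limit point.
  x = 82: opens ∋ x are {82, 83}, {79, 82, 83}, {81, 82, 83}, {79, 81, 82, 83}, {79, 80, 81, 82, 83}; each meets A ∖ {82}, so x IS a limit point.
  x = 83: open {83} ∋ x has {83} ∩ (A ∖ {83}) = ∅, so x is NOT a limit point.
Collecting: A' = {79, 80, 82}.


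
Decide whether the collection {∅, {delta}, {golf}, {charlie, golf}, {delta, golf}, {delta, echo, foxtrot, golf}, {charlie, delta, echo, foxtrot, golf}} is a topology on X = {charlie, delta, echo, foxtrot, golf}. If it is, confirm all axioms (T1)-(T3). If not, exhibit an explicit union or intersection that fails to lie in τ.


τ is NOT a topology on X.

Axiom (T1): ∅ ∈ τ? Yes; X ∈ τ? Yes.
Axiom (T2/T3): check pairwise unions and intersections of members of τ.
Counterexample for (T2): {delta} ∪ {charlie, golf} = {charlie, delta, golf} ∉ τ. Therefore τ is NOT a topology.


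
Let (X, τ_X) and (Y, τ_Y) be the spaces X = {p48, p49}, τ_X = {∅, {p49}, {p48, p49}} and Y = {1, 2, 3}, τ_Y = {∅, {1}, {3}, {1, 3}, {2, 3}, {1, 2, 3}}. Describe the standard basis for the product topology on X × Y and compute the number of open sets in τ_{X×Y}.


Basis B = {∅ × ∅, {p49} × {1}, {p49} × {3}, {p48, p49} × {1}, {p48, p49} × {3}, {p49} × {1, 3}, {p49} × {2, 3}, {p49} × {1, 2, 3}, {p48, p49} × {1, 3}, {p48, p49} × {2, 3}, {p48, p49} × {1, 2, 3}}; |τ_{X×Y}| = 18.

Enumerate products U × V with U ∈ τ_X, V ∈ τ_Y (deduplicated):
  ∅ × ∅ = {} (∅)
  {p49} × {1} = {(p49,1)}
  {p49} × {3} = {(p49,3)}
  {p48, p49} × {1} = {(p48,1), (p49,1)}
  {p48, p49} × {3} = {(p48,3), (p49,3)}
  {p49} × {1, 3} = {(p49,1), (p49,3)}
  {p49} × {2, 3} = {(p49,2), (p49,3)}
  {p49} × {1, 2, 3} = {(p49,1), (p49,2), (p49,3)}
  {p48, p49} × {1, 3} = {(p48,1), (p48,3), (p49,1), (p49,3)}
  {p48, p49} × {2, 3} = {(p48,2), (p48,3), (p49,2), (p49,3)}
  {p48, p49} × {1, 2, 3} = {(p48,1), (p48,2), (p48,3), (p49,1), (p49,2), (p49,3)}
These 11 distinct sets form the basis B.
Close under arbitrary unions to get τ_{X×Y}; counting gives |τ_{X×Y}| = 18.
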